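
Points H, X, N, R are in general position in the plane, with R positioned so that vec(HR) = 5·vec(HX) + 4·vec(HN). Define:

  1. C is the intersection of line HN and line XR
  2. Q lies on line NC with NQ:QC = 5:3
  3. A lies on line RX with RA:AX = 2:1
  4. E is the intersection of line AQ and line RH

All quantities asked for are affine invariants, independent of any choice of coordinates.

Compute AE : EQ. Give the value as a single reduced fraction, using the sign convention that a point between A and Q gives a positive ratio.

AE:EQ = -32/15

Set H = (0, 0), X = (1, 0), N = (0, 1), R = (5, 4); any affine frame gives the same invariant.
1. C is the intersection of line HN and line XR ⇒ C = (0, -1)
2. Q lies on line NC with NQ:QC = 5:3 ⇒ Q = (0, -1/4)
3. A lies on line RX with RA:AX = 2:1 ⇒ A = (7/3, 4/3)
4. E is the intersection of line AQ and line RH ⇒ E = (-35/17, -28/17)
E = A + t·(Q−A) with t = 32/17, so AE:EQ = t:(1−t) = 32/17:-15/17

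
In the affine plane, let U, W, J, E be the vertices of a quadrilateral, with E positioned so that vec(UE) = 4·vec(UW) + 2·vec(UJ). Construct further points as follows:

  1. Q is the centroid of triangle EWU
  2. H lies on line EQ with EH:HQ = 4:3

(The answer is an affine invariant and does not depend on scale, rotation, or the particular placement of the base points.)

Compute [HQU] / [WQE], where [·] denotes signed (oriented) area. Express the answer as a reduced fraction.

[HQU]:[WQE] = 3/7

Set U = (0, 0), W = (1, 0), J = (0, 1), E = (4, 2); any affine frame gives the same invariant.
1. Q is the centroid of triangle EWU ⇒ Q = (5/3, 2/3)
2. H lies on line EQ with EH:HQ = 4:3 ⇒ H = (8/3, 26/21)
2·[HQU] = -2/7, 2·[WQE] = -2/3
[HQU]:[WQE] = -2/7:-2/3 = 3/7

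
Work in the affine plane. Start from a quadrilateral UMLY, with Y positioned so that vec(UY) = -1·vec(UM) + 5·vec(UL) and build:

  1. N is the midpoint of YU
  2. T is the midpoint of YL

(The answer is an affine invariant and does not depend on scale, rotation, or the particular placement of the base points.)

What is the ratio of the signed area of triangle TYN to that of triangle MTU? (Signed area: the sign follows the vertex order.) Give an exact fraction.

Set U = (0, 0), M = (1, 0), L = (0, 1), Y = (-1, 5); any affine frame gives the same invariant.
1. N is the midpoint of YU ⇒ N = (-1/2, 5/2)
2. T is the midpoint of YL ⇒ T = (-1/2, 3)
2·[TYN] = 1/4, 2·[MTU] = 3
[TYN]:[MTU] = 1/4:3 = 1/12

[TYN]:[MTU] = 1/12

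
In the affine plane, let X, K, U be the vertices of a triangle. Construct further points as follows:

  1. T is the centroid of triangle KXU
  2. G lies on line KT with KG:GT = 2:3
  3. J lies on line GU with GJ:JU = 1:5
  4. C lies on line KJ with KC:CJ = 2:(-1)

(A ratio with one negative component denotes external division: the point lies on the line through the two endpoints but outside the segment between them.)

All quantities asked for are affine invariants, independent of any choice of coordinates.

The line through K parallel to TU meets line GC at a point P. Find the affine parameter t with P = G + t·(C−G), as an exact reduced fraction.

t = -2/3

Work in coordinates with X = (0, 0), K = (1, 0), U = (0, 1).
1. T is the centroid of triangle KXU ⇒ T = (1/3, 1/3)
2. G lies on line KT with KG:GT = 2:3 ⇒ G = (11/15, 2/15)
3. J lies on line GU with GJ:JU = 1:5 ⇒ J = (11/18, 5/18)
4. C lies on line KJ with KC:CJ = 2:(-1) ⇒ C = (2/9, 5/9)
through K parallel to TU: direction (-1/3, 2/3); meets GC at P = (29/27, -4/27)
P = G + t·(C−G) with t = -2/3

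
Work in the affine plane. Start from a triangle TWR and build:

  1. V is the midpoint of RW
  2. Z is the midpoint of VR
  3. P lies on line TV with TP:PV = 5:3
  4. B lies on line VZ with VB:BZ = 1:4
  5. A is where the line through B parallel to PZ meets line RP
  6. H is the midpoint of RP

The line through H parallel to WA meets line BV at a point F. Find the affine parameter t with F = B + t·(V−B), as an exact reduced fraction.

t = -31/9

Choose coordinates T = (0, 0), W = (1, 0), R = (0, 1).
1. V is the midpoint of RW ⇒ V = (1/2, 1/2)
2. Z is the midpoint of VR ⇒ Z = (1/4, 3/4)
3. P lies on line TV with TP:PV = 5:3 ⇒ P = (5/16, 5/16)
4. B lies on line VZ with VB:BZ = 1:4 ⇒ B = (9/20, 11/20)
5. A is where the line through B parallel to PZ meets line RP ⇒ A = (9/16, -19/80)
6. H is the midpoint of RP ⇒ H = (5/32, 21/32)
through H parallel to WA: direction (-7/16, -19/80); meets BV at F = (5/18, 13/18)
F = B + t·(V−B) with t = -31/9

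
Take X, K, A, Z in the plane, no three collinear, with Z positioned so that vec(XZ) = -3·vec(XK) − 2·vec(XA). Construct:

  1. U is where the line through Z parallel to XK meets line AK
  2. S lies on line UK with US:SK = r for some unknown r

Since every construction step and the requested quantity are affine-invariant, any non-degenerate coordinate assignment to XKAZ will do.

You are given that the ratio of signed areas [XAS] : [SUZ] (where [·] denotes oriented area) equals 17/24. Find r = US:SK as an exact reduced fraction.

r = 2/5

Assign X = (0, 0), K = (1, 0), A = (0, 1), Z = (-3, -2) — the answer is frame-independent, so this choice is without loss of generality.
1. U is where the line through Z parallel to XK meets line AK ⇒ U = (3, -2)
2. With US:SK = r, write λ = r/(r+1) so S = U + λ·(K−U); S is affine-linear in λ
Every point depending on S is an affine combination of S and λ-independent points, so each such coordinate is linear in λ; the λ² term in each signed area is a multiple of (K−U)×(K−U) = 0, so 2·[XAS] and 2·[SUZ] are each linear in λ. Evaluating at λ=0 and λ=1:
  2·[XAS] = 2·λ − 3,   2·[SUZ] = -12·λ
So [XAS]:[SUZ] = (2·λ − 3) / (-12·λ). Setting this equal to 17/24:
  2·λ − 3 = 17/24·(-12·λ)  ⇒  λ = 2/7
Then r = λ/(1−λ) = (2/7)/(5/7) = 2/5. Check: with r = 2/5, S = (17/7, -10/7) and [XAS]:[SUZ] = 17/24 as required.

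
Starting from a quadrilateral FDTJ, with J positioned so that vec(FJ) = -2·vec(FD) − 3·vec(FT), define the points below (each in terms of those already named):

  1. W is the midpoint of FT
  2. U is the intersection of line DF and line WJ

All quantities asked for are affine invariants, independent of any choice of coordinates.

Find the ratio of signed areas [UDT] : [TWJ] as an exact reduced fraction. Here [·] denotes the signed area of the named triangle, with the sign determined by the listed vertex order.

Choose coordinates F = (0, 0), D = (1, 0), T = (0, 1), J = (-2, -3).
1. W is the midpoint of FT ⇒ W = (0, 1/2)
2. U is the intersection of line DF and line WJ ⇒ U = (-2/7, 0)
2·[UDT] = 9/7, 2·[TWJ] = -1
[UDT]:[TWJ] = 9/7:-1 = -9/7

[UDT]:[TWJ] = -9/7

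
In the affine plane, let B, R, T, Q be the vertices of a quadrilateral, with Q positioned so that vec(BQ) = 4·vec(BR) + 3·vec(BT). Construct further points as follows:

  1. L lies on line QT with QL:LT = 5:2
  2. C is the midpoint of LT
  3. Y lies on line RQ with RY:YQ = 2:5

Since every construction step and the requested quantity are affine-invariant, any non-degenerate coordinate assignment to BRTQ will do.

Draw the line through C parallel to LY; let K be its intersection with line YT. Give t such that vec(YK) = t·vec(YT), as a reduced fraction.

Choose coordinates B = (0, 0), R = (1, 0), T = (0, 1), Q = (4, 3).
1. L lies on line QT with QL:LT = 5:2 ⇒ L = (8/7, 11/7)
2. C is the midpoint of LT ⇒ C = (4/7, 9/7)
3. Y lies on line RQ with RY:YQ = 2:5 ⇒ Y = (13/7, 6/7)
through C parallel to LY: direction (5/7, -5/7); meets YT at K = (13/14, 13/14)
K = Y + t·(T−Y) with t = 1/2

t = 1/2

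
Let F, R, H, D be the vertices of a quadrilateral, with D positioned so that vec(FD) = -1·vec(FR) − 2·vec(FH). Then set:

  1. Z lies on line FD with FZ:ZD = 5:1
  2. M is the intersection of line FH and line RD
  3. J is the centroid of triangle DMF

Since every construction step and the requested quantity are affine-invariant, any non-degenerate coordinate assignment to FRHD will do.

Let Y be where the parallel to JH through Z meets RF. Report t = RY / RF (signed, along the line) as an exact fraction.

t = 14/9

Set F = (0, 0), R = (1, 0), H = (0, 1), D = (-1, -2); any affine frame gives the same invariant.
1. Z lies on line FD with FZ:ZD = 5:1 ⇒ Z = (-5/6, -5/3)
2. M is the intersection of line FH and line RD ⇒ M = (0, -1)
3. J is the centroid of triangle DMF ⇒ J = (-1/3, -1)
through Z parallel to JH: direction (1/3, 2); meets RF at Y = (-5/9, 0)
Y = R + t·(F−R) with t = 14/9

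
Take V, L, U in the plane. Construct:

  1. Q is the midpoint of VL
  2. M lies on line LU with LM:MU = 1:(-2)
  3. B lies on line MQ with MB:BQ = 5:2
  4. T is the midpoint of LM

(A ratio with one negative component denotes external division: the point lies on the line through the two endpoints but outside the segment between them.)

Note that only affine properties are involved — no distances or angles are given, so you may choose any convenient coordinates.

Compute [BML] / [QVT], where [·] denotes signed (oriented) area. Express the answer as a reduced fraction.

Set V = (0, 0), L = (1, 0), U = (0, 1); any affine frame gives the same invariant.
1. Q is the midpoint of VL ⇒ Q = (1/2, 0)
2. M lies on line LU with LM:MU = 1:(-2) ⇒ M = (2, -1)
3. B lies on line MQ with MB:BQ = 5:2 ⇒ B = (13/14, -2/7)
4. T is the midpoint of LM ⇒ T = (3/2, -1/2)
2·[BML] = 5/14, 2·[QVT] = 1/4
[BML]:[QVT] = 5/14:1/4 = 10/7

[BML]:[QVT] = 10/7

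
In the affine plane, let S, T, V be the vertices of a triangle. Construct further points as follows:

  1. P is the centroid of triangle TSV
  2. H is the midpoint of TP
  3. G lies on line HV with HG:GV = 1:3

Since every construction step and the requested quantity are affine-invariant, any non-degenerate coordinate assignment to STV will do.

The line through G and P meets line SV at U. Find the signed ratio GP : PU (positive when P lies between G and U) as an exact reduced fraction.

GP:PU = 1/2

Choose coordinates S = (0, 0), T = (1, 0), V = (0, 1).
1. P is the centroid of triangle TSV ⇒ P = (1/3, 1/3)
2. H is the midpoint of TP ⇒ H = (2/3, 1/6)
3. G lies on line HV with HG:GV = 1:3 ⇒ G = (1/2, 3/8)
line GP meets SV at U = (0, 1/4)
P = G + t·(U−G) with t = 1/3, so GP:PU = 1/3:2/3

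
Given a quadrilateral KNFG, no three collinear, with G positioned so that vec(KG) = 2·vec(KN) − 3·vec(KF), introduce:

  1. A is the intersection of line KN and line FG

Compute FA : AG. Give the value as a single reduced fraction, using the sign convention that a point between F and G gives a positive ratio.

FA:AG = 1/3

Choose coordinates K = (0, 0), N = (1, 0), F = (0, 1), G = (2, -3).
1. A is the intersection of line KN and line FG ⇒ A = (1/2, 0)
A = F + t·(G−F) with t = 1/4, so FA:AG = t:(1−t) = 1/4:3/4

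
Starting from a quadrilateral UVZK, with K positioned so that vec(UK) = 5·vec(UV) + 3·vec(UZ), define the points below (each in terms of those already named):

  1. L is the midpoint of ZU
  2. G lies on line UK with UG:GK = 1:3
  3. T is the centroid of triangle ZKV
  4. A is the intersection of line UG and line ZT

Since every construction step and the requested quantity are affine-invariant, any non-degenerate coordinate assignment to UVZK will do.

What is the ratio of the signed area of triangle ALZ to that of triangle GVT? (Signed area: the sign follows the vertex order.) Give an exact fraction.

Set U = (0, 0), V = (1, 0), Z = (0, 1), K = (5, 3); any affine frame gives the same invariant.
1. L is the midpoint of ZU ⇒ L = (0, 1/2)
2. G lies on line UK with UG:GK = 1:3 ⇒ G = (5/4, 3/4)
3. T is the centroid of triangle ZKV ⇒ T = (2, 4/3)
4. A is the intersection of line UG and line ZT ⇒ A = (30/13, 18/13)
2·[ALZ] = -15/13, 2·[GVT] = 5/12
[ALZ]:[GVT] = -15/13:5/12 = -36/13

[ALZ]:[GVT] = -36/13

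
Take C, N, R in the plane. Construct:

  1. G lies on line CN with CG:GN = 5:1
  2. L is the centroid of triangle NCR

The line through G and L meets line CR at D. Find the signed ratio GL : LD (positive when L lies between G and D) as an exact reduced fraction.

GL:LD = 3/2

Work in coordinates with C = (0, 0), N = (1, 0), R = (0, 1).
1. G lies on line CN with CG:GN = 5:1 ⇒ G = (5/6, 0)
2. L is the centroid of triangle NCR ⇒ L = (1/3, 1/3)
line GL meets CR at D = (0, 5/9)
L = G + t·(D−G) with t = 3/5, so GL:LD = 3/5:2/5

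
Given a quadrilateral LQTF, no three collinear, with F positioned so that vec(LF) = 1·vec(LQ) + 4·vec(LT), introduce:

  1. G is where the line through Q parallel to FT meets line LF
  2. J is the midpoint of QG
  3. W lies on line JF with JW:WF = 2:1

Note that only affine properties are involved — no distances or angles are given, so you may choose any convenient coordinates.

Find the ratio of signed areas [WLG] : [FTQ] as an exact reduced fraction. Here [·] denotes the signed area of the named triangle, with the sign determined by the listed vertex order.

Set L = (0, 0), Q = (1, 0), T = (0, 1), F = (1, 4); any affine frame gives the same invariant.
1. G is where the line through Q parallel to FT meets line LF ⇒ G = (-3, -12)
2. J is the midpoint of QG ⇒ J = (-1, -6)
3. W lies on line JF with JW:WF = 2:1 ⇒ W = (1/3, 2/3)
2·[WLG] = 2, 2·[FTQ] = 4
[WLG]:[FTQ] = 2:4 = 1/2

[WLG]:[FTQ] = 1/2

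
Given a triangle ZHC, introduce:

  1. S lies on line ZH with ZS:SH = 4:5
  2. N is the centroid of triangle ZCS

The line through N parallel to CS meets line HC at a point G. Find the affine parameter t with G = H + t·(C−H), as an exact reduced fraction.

Work in coordinates with Z = (0, 0), H = (1, 0), C = (0, 1).
1. S lies on line ZH with ZS:SH = 4:5 ⇒ S = (4/9, 0)
2. N is the centroid of triangle ZCS ⇒ N = (4/27, 1/3)
through N parallel to CS: direction (4/9, -1); meets HC at G = (-4/15, 19/15)
G = H + t·(C−H) with t = 19/15

t = 19/15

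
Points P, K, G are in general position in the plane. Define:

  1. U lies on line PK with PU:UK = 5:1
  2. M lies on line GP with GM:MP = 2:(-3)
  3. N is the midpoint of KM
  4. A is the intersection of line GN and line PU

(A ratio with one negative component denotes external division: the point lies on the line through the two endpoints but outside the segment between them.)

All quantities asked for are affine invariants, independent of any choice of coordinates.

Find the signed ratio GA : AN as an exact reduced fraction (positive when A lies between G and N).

GA:AN = -2/3

Set P = (0, 0), K = (1, 0), G = (0, 1); any affine frame gives the same invariant.
1. U lies on line PK with PU:UK = 5:1 ⇒ U = (5/6, 0)
2. M lies on line GP with GM:MP = 2:(-3) ⇒ M = (0, 3)
3. N is the midpoint of KM ⇒ N = (1/2, 3/2)
4. A is the intersection of line GN and line PU ⇒ A = (-1, 0)
A = G + t·(N−G) with t = -2, so GA:AN = t:(1−t) = -2:3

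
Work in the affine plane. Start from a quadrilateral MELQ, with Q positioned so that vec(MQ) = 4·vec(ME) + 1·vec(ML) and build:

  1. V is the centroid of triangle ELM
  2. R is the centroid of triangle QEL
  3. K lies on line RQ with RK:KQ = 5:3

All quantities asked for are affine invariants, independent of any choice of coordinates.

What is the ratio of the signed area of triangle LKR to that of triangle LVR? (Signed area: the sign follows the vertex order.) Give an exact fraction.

Choose coordinates M = (0, 0), E = (1, 0), L = (0, 1), Q = (4, 1).
1. V is the centroid of triangle ELM ⇒ V = (1/3, 1/3)
2. R is the centroid of triangle QEL ⇒ R = (5/3, 2/3)
3. K lies on line RQ with RK:KQ = 5:3 ⇒ K = (25/8, 7/8)
2·[LKR] = -5/6, 2·[LVR] = 1
[LKR]:[LVR] = -5/6:1 = -5/6

[LKR]:[LVR] = -5/6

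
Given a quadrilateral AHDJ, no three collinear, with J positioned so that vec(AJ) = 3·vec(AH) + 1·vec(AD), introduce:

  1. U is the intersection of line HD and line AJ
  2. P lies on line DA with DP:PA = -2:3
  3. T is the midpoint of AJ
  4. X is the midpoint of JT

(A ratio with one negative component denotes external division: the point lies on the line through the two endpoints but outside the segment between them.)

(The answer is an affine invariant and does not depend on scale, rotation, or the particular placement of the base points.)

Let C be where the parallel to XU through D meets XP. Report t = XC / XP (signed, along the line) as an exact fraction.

t = 1/3

Choose coordinates A = (0, 0), H = (1, 0), D = (0, 1), J = (3, 1).
1. U is the intersection of line HD and line AJ ⇒ U = (3/4, 1/4)
2. P lies on line DA with DP:PA = -2:3 ⇒ P = (0, 3)
3. T is the midpoint of AJ ⇒ T = (3/2, 1/2)
4. X is the midpoint of JT ⇒ X = (9/4, 3/4)
through D parallel to XU: direction (-3/2, -1/2); meets XP at C = (3/2, 3/2)
C = X + t·(P−X) with t = 1/3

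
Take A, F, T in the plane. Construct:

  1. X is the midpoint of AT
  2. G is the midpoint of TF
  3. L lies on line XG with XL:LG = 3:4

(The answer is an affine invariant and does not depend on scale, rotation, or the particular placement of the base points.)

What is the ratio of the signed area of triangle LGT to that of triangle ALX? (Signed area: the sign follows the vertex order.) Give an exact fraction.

Choose coordinates A = (0, 0), F = (1, 0), T = (0, 1).
1. X is the midpoint of AT ⇒ X = (0, 1/2)
2. G is the midpoint of TF ⇒ G = (1/2, 1/2)
3. L lies on line XG with XL:LG = 3:4 ⇒ L = (3/14, 1/2)
2·[LGT] = 1/7, 2·[ALX] = 3/28
[LGT]:[ALX] = 1/7:3/28 = 4/3

[LGT]:[ALX] = 4/3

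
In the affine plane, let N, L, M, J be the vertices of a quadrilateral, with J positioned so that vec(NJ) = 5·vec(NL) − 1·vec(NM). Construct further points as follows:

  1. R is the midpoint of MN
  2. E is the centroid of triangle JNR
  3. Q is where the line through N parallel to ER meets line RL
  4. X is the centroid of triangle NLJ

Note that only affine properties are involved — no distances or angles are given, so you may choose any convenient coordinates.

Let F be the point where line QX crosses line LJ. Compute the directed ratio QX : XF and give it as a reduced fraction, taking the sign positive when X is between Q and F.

QX:XF = 11

Assign N = (0, 0), L = (1, 0), M = (0, 1), J = (5, -1) — the answer is frame-independent, so this choice is without loss of generality.
1. R is the midpoint of MN ⇒ R = (0, 1/2)
2. E is the centroid of triangle JNR ⇒ E = (5/3, -1/6)
3. Q is where the line through N parallel to ER meets line RL ⇒ Q = (5, -2)
4. X is the centroid of triangle NLJ ⇒ X = (2, -1/3)
line QX meets LJ at F = (19/11, -2/11)
X = Q + t·(F−Q) with t = 11/12, so QX:XF = 11/12:1/12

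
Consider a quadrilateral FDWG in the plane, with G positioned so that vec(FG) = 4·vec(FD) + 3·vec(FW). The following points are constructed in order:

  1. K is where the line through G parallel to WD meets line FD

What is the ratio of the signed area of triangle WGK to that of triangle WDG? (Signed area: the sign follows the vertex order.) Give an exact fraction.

[WGK]:[WDG] = -3

Work in coordinates with F = (0, 0), D = (1, 0), W = (0, 1), G = (4, 3).
1. K is where the line through G parallel to WD meets line FD ⇒ K = (7, 0)
2·[WGK] = -18, 2·[WDG] = 6
[WGK]:[WDG] = -18:6 = -3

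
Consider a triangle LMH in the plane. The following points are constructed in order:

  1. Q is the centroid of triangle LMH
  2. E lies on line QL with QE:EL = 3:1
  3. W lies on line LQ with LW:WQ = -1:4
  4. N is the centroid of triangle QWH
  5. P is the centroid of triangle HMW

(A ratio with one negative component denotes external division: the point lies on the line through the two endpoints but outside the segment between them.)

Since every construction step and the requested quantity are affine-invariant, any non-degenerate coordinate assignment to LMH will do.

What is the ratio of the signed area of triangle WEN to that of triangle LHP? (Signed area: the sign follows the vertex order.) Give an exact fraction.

[WEN]:[LHP] = -7/32

Choose coordinates L = (0, 0), M = (1, 0), H = (0, 1).
1. Q is the centroid of triangle LMH ⇒ Q = (1/3, 1/3)
2. E lies on line QL with QE:EL = 3:1 ⇒ E = (1/12, 1/12)
3. W lies on line LQ with LW:WQ = -1:4 ⇒ W = (-1/9, -1/9)
4. N is the centroid of triangle QWH ⇒ N = (2/27, 11/27)
5. P is the centroid of triangle HMW ⇒ P = (8/27, 8/27)
2·[WEN] = 7/108, 2·[LHP] = -8/27
[WEN]:[LHP] = 7/108:-8/27 = -7/32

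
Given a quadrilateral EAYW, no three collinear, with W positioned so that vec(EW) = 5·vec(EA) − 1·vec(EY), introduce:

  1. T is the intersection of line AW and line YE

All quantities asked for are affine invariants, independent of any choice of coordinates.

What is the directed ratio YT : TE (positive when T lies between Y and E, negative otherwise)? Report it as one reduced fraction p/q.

YT:TE = 3

Set E = (0, 0), A = (1, 0), Y = (0, 1), W = (5, -1); any affine frame gives the same invariant.
1. T is the intersection of line AW and line YE ⇒ T = (0, 1/4)
T = Y + t·(E−Y) with t = 3/4, so YT:TE = t:(1−t) = 3/4:1/4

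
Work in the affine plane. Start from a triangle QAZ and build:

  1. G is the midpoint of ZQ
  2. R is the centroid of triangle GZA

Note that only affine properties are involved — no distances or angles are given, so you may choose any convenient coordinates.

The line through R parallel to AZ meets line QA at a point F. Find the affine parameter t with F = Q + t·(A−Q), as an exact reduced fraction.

t = 5/6

Set Q = (0, 0), A = (1, 0), Z = (0, 1); any affine frame gives the same invariant.
1. G is the midpoint of ZQ ⇒ G = (0, 1/2)
2. R is the centroid of triangle GZA ⇒ R = (1/3, 1/2)
through R parallel to AZ: direction (-1, 1); meets QA at F = (5/6, 0)
F = Q + t·(A−Q) with t = 5/6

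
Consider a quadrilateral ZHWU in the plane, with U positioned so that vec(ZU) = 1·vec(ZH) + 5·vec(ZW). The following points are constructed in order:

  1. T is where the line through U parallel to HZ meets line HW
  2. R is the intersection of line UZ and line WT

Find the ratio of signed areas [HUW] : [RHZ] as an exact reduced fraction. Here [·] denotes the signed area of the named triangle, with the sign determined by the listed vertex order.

Set Z = (0, 0), H = (1, 0), W = (0, 1), U = (1, 5); any affine frame gives the same invariant.
1. T is where the line through U parallel to HZ meets line HW ⇒ T = (-4, 5)
2. R is the intersection of line UZ and line WT ⇒ R = (1/6, 5/6)
2·[HUW] = 5, 2·[RHZ] = -5/6
[HUW]:[RHZ] = 5:-5/6 = -6

[HUW]:[RHZ] = -6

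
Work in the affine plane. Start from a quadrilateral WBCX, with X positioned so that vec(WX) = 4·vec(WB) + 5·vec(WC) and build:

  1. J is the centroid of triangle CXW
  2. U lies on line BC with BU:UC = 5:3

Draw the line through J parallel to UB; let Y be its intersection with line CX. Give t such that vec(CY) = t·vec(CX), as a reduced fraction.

t = 7/24

Set W = (0, 0), B = (1, 0), C = (0, 1), X = (4, 5); any affine frame gives the same invariant.
1. J is the centroid of triangle CXW ⇒ J = (4/3, 2)
2. U lies on line BC with BU:UC = 5:3 ⇒ U = (3/8, 5/8)
through J parallel to UB: direction (5/8, -5/8); meets CX at Y = (7/6, 13/6)
Y = C + t·(X−C) with t = 7/24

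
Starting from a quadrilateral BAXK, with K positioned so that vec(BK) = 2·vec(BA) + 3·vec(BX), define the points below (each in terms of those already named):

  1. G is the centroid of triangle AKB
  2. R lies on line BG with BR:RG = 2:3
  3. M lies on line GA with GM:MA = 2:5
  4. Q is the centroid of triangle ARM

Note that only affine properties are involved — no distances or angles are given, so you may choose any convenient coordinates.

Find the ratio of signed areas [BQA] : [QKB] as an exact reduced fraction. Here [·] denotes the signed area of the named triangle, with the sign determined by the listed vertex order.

[BQA]:[QKB] = -13/58

Work in coordinates with B = (0, 0), A = (1, 0), X = (0, 1), K = (2, 3).
1. G is the centroid of triangle AKB ⇒ G = (1, 1)
2. R lies on line BG with BR:RG = 2:3 ⇒ R = (2/5, 2/5)
3. M lies on line GA with GM:MA = 2:5 ⇒ M = (1, 5/7)
4. Q is the centroid of triangle ARM ⇒ Q = (4/5, 13/35)
2·[BQA] = -13/35, 2·[QKB] = 58/35
[BQA]:[QKB] = -13/35:58/35 = -13/58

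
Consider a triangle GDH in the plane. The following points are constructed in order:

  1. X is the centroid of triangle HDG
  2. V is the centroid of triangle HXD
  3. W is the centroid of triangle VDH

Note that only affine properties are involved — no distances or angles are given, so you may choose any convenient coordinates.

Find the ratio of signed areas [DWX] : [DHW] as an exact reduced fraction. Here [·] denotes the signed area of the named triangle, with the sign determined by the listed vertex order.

Assign G = (0, 0), D = (1, 0), H = (0, 1) — the answer is frame-independent, so this choice is without loss of generality.
1. X is the centroid of triangle HDG ⇒ X = (1/3, 1/3)
2. V is the centroid of triangle HXD ⇒ V = (4/9, 4/9)
3. W is the centroid of triangle VDH ⇒ W = (13/27, 13/27)
2·[DWX] = 4/27, 2·[DHW] = 1/27
[DWX]:[DHW] = 4/27:1/27 = 4

[DWX]:[DHW] = 4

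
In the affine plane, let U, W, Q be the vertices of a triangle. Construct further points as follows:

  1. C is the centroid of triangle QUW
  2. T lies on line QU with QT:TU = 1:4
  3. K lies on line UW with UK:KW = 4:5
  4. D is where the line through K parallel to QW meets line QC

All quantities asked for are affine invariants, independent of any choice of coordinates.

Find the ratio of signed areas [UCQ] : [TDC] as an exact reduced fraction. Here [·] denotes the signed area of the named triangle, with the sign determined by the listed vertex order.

Choose coordinates U = (0, 0), W = (1, 0), Q = (0, 1).
1. C is the centroid of triangle QUW ⇒ C = (1/3, 1/3)
2. T lies on line QU with QT:TU = 1:4 ⇒ T = (0, 4/5)
3. K lies on line UW with UK:KW = 4:5 ⇒ K = (4/9, 0)
4. D is where the line through K parallel to QW meets line QC ⇒ D = (5/9, -1/9)
2·[UCQ] = 1/3, 2·[TDC] = 2/45
[UCQ]:[TDC] = 1/3:2/45 = 15/2

[UCQ]:[TDC] = 15/2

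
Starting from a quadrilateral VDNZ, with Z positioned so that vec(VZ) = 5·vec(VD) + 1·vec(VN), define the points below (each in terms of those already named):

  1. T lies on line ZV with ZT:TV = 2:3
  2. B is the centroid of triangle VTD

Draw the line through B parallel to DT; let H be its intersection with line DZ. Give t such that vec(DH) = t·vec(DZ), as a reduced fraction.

Choose coordinates V = (0, 0), D = (1, 0), N = (0, 1), Z = (5, 1).
1. T lies on line ZV with ZT:TV = 2:3 ⇒ T = (3, 3/5)
2. B is the centroid of triangle VTD ⇒ B = (4/3, 1/5)
through B parallel to DT: direction (2, 3/5); meets DZ at H = (-1, -1/2)
H = D + t·(Z−D) with t = -1/2

t = -1/2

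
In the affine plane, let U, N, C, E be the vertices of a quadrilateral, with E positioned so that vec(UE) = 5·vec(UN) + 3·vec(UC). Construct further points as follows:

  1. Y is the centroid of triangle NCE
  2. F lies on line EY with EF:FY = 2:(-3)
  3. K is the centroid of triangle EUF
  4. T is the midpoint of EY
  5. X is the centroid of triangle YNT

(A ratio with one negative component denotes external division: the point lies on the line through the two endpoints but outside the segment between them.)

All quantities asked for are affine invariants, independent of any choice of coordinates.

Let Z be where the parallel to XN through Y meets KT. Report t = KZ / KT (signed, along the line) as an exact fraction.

Choose coordinates U = (0, 0), N = (1, 0), C = (0, 1), E = (5, 3).
1. Y is the centroid of triangle NCE ⇒ Y = (2, 4/3)
2. F lies on line EY with EF:FY = 2:(-3) ⇒ F = (11, 19/3)
3. K is the centroid of triangle EUF ⇒ K = (16/3, 28/9)
4. T is the midpoint of EY ⇒ T = (7/2, 13/6)
5. X is the centroid of triangle YNT ⇒ X = (13/6, 7/6)
through Y parallel to XN: direction (-7/6, -7/6); meets KT at Z = (17/8, 35/24)
Z = K + t·(T−K) with t = 7/4

t = 7/4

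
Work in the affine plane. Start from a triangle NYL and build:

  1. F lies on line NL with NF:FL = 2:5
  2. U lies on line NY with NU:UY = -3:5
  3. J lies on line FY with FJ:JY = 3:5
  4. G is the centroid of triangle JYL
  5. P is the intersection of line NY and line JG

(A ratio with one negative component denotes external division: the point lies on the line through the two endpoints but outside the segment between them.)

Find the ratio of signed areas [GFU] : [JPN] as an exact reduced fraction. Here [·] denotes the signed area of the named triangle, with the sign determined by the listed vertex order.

Set N = (0, 0), Y = (1, 0), L = (0, 1); any affine frame gives the same invariant.
1. F lies on line NL with NF:FL = 2:5 ⇒ F = (0, 2/7)
2. U lies on line NY with NU:UY = -3:5 ⇒ U = (-3/2, 0)
3. J lies on line FY with FJ:JY = 3:5 ⇒ J = (3/8, 5/28)
4. G is the centroid of triangle JYL ⇒ G = (11/24, 11/28)
5. P is the intersection of line NY and line JG ⇒ P = (11/36, 0)
2·[GFU] = -5/168, 2·[JPN] = -55/1008
[GFU]:[JPN] = -5/168:-55/1008 = 6/11

[GFU]:[JPN] = 6/11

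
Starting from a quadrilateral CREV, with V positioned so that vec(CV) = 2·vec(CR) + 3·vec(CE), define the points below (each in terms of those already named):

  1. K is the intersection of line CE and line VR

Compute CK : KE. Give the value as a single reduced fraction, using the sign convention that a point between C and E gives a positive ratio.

Work in coordinates with C = (0, 0), R = (1, 0), E = (0, 1), V = (2, 3).
1. K is the intersection of line CE and line VR ⇒ K = (0, -3)
K = C + t·(E−C) with t = -3, so CK:KE = t:(1−t) = -3:4

CK:KE = -3/4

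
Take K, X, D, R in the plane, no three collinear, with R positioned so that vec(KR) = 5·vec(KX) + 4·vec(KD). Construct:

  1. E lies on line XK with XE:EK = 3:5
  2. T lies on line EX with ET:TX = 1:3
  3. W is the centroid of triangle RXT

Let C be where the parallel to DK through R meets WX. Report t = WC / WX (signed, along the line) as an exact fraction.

t = -265/119

Assign K = (0, 0), X = (1, 0), D = (0, 1), R = (5, 4) — the answer is frame-independent, so this choice is without loss of generality.
1. E lies on line XK with XE:EK = 3:5 ⇒ E = (5/8, 0)
2. T lies on line EX with ET:TX = 1:3 ⇒ T = (23/32, 0)
3. W is the centroid of triangle RXT ⇒ W = (215/96, 4/3)
through R parallel to DK: direction (0, -1); meets WX at C = (5, 512/119)
C = W + t·(X−W) with t = -265/119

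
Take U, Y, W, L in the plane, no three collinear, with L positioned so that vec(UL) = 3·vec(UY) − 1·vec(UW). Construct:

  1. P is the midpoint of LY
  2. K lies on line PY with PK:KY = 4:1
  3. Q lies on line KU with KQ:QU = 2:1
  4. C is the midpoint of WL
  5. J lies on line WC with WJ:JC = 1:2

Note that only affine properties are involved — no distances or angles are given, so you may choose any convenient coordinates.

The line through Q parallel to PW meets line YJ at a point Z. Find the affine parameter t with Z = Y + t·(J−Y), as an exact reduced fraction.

Set U = (0, 0), Y = (1, 0), W = (0, 1), L = (3, -1); any affine frame gives the same invariant.
1. P is the midpoint of LY ⇒ P = (2, -1/2)
2. K lies on line PY with PK:KY = 4:1 ⇒ K = (6/5, -1/10)
3. Q lies on line KU with KQ:QU = 2:1 ⇒ Q = (2/5, -1/30)
4. C is the midpoint of WL ⇒ C = (3/2, 0)
5. J lies on line WC with WJ:JC = 1:2 ⇒ J = (1/2, 2/3)
through Q parallel to PW: direction (-2, 3/2); meets YJ at Z = (64/35, -116/105)
Z = Y + t·(J−Y) with t = -58/35

t = -58/35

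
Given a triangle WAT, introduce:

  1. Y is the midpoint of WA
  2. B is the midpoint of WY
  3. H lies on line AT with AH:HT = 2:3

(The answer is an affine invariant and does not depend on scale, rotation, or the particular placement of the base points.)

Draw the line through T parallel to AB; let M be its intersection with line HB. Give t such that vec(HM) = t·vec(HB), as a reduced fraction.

Work in coordinates with W = (0, 0), A = (1, 0), T = (0, 1).
1. Y is the midpoint of WA ⇒ Y = (1/2, 0)
2. B is the midpoint of WY ⇒ B = (1/4, 0)
3. H lies on line AT with AH:HT = 2:3 ⇒ H = (3/5, 2/5)
through T parallel to AB: direction (-3/4, 0); meets HB at M = (9/8, 1)
M = H + t·(B−H) with t = -3/2

t = -3/2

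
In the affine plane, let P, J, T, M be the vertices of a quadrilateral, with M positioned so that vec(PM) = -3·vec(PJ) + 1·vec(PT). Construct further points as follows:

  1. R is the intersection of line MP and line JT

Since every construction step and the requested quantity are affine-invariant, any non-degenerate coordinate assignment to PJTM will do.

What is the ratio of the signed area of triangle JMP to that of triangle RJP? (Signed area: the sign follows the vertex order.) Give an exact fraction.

[JMP]:[RJP] = 2

Set P = (0, 0), J = (1, 0), T = (0, 1), M = (-3, 1); any affine frame gives the same invariant.
1. R is the intersection of line MP and line JT ⇒ R = (3/2, -1/2)
2·[JMP] = 1, 2·[RJP] = 1/2
[JMP]:[RJP] = 1:1/2 = 2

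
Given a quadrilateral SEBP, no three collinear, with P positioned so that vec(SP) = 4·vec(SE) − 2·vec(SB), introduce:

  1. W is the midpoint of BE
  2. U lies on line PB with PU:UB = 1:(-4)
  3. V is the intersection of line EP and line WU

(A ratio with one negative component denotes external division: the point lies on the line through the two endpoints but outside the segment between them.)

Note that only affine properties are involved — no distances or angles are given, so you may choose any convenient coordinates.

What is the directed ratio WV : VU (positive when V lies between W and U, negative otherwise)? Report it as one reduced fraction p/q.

Choose coordinates S = (0, 0), E = (1, 0), B = (0, 1), P = (4, -2).
1. W is the midpoint of BE ⇒ W = (1/2, 1/2)
2. U lies on line PB with PU:UB = 1:(-4) ⇒ U = (16/3, -3)
3. V is the intersection of line EP and line WU ⇒ V = (17/5, -8/5)
V = W + t·(U−W) with t = 3/5, so WV:VU = t:(1−t) = 3/5:2/5

WV:VU = 3/2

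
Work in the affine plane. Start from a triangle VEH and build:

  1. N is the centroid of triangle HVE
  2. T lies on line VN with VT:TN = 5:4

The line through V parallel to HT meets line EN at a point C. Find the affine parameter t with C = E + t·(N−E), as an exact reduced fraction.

t = 22/13

Choose coordinates V = (0, 0), E = (1, 0), H = (0, 1).
1. N is the centroid of triangle HVE ⇒ N = (1/3, 1/3)
2. T lies on line VN with VT:TN = 5:4 ⇒ T = (5/27, 5/27)
through V parallel to HT: direction (5/27, -22/27); meets EN at C = (-5/39, 22/39)
C = E + t·(N−E) with t = 22/13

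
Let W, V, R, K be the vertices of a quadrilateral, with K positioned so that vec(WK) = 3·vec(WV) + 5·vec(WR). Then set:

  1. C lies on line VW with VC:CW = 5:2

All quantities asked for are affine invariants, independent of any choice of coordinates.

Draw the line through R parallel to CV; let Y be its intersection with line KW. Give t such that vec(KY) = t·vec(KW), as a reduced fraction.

t = 4/5

Choose coordinates W = (0, 0), V = (1, 0), R = (0, 1), K = (3, 5).
1. C lies on line VW with VC:CW = 5:2 ⇒ C = (2/7, 0)
through R parallel to CV: direction (5/7, 0); meets KW at Y = (3/5, 1)
Y = K + t·(W−K) with t = 4/5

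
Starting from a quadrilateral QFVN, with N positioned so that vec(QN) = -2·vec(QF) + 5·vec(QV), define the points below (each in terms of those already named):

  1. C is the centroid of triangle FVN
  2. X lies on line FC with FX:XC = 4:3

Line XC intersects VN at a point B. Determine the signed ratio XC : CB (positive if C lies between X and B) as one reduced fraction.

XC:CB = 6/7

Work in coordinates with Q = (0, 0), F = (1, 0), V = (0, 1), N = (-2, 5).
1. C is the centroid of triangle FVN ⇒ C = (-1/3, 2)
2. X lies on line FC with FX:XC = 4:3 ⇒ X = (5/21, 8/7)
line XC meets VN at B = (-1, 3)
C = X + t·(B−X) with t = 6/13, so XC:CB = 6/13:7/13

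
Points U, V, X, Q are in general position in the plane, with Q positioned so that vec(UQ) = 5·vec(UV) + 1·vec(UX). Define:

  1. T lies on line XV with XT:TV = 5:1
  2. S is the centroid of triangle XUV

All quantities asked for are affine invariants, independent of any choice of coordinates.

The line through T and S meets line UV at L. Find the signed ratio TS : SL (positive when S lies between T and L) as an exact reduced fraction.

TS:SL = -1/2

Work in coordinates with U = (0, 0), V = (1, 0), X = (0, 1), Q = (5, 1).
1. T lies on line XV with XT:TV = 5:1 ⇒ T = (5/6, 1/6)
2. S is the centroid of triangle XUV ⇒ S = (1/3, 1/3)
line TS meets UV at L = (4/3, 0)
S = T + t·(L−T) with t = -1, so TS:SL = -1:2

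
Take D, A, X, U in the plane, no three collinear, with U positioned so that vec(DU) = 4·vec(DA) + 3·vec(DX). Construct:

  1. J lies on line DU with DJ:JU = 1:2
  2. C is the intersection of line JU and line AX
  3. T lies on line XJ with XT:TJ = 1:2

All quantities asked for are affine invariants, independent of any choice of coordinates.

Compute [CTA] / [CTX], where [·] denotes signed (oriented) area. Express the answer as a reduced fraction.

Set D = (0, 0), A = (1, 0), X = (0, 1), U = (4, 3); any affine frame gives the same invariant.
1. J lies on line DU with DJ:JU = 1:2 ⇒ J = (4/3, 1)
2. C is the intersection of line JU and line AX ⇒ C = (4/7, 3/7)
3. T lies on line XJ with XT:TJ = 1:2 ⇒ T = (4/9, 1)
2·[CTA] = -4/21, 2·[CTX] = 16/63
[CTA]:[CTX] = -4/21:16/63 = -3/4

[CTA]:[CTX] = -3/4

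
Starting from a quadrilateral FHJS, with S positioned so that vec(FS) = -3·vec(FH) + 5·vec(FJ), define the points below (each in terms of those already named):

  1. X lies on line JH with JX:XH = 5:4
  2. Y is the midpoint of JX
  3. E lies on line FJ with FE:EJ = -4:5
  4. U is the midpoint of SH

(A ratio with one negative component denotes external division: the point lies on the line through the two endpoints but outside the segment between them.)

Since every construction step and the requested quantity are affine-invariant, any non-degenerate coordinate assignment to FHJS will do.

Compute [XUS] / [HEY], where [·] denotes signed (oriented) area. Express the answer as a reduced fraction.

[XUS]:[HEY] = -4/65

Set F = (0, 0), H = (1, 0), J = (0, 1), S = (-3, 5); any affine frame gives the same invariant.
1. X lies on line JH with JX:XH = 5:4 ⇒ X = (5/9, 4/9)
2. Y is the midpoint of JX ⇒ Y = (5/18, 13/18)
3. E lies on line FJ with FE:EJ = -4:5 ⇒ E = (0, -4)
4. U is the midpoint of SH ⇒ U = (-1, 5/2)
2·[XUS] = 2/9, 2·[HEY] = -65/18
[XUS]:[HEY] = 2/9:-65/18 = -4/65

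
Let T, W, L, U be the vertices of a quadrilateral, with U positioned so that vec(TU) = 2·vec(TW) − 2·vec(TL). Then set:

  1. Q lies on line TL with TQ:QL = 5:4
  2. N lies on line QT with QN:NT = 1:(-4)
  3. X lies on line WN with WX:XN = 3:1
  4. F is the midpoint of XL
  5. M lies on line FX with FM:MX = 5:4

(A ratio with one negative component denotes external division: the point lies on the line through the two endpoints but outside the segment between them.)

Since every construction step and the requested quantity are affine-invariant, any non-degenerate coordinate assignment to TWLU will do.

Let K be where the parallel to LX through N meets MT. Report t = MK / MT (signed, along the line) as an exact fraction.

Choose coordinates T = (0, 0), W = (1, 0), L = (0, 1), U = (2, -2).
1. Q lies on line TL with TQ:QL = 5:4 ⇒ Q = (0, 5/9)
2. N lies on line QT with QN:NT = 1:(-4) ⇒ N = (0, 20/27)
3. X lies on line WN with WX:XN = 3:1 ⇒ X = (1/4, 5/9)
4. F is the midpoint of XL ⇒ F = (1/8, 7/9)
5. M lies on line FX with FM:MX = 5:4 ⇒ M = (7/36, 53/81)
through N parallel to LX: direction (1/4, -4/9); meets MT at K = (35/243, 1060/2187)
K = M + t·(T−M) with t = 7/27

t = 7/27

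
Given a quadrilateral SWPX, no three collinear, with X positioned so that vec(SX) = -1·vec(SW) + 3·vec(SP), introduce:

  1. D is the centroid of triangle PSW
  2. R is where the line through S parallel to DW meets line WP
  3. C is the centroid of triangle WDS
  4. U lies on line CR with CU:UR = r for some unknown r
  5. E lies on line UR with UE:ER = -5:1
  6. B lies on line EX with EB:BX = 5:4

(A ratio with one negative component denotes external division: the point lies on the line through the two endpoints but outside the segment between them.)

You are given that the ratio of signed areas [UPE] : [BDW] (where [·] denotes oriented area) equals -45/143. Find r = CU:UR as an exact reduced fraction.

Work in coordinates with S = (0, 0), W = (1, 0), P = (0, 1), X = (-1, 3).
1. D is the centroid of triangle PSW ⇒ D = (1/3, 1/3)
2. R is where the line through S parallel to DW meets line WP ⇒ R = (2, -1)
3. C is the centroid of triangle WDS ⇒ C = (4/9, 1/9)
4. With CU:UR = r, write λ = r/(r+1) so U = C + λ·(R−C); U is affine-linear in λ
5. E lies on line UR with UE:ER = -5:1 ⇒ E is an affine combination of earlier points and hence also affine-linear in λ
6. B lies on line EX with EB:BX = 5:4 ⇒ B is an affine combination of earlier points and hence also affine-linear in λ
Every point depending on U is an affine combination of U and λ-independent points, so each such coordinate is linear in λ; the λ² term in each signed area is a multiple of (R−C)×(R−C) = 0, so 2·[UPE] and 2·[BDW] are each linear in λ. Evaluating at λ=0 and λ=1:
  2·[UPE] = 10/9·λ − 10/9,   2·[BDW] = 2/81·λ + 46/81
So [UPE]:[BDW] = (10/9·λ − 10/9) / (2/81·λ + 46/81). Setting this equal to -45/143:
  10/9·λ − 10/9 = -45/143·(2/81·λ + 46/81)  ⇒  λ = 5/6
Then r = λ/(1−λ) = (5/6)/(1/6) = 5. Check: with r = 5, U = (47/27, -22/27) and [UPE]:[BDW] = -45/143 as required.

r = 5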